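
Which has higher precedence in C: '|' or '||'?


'|' is bitwise OR (level 3); '||' is logical OR (level 1)
Higher level binds tighter
'|' has higher precedence than '||'


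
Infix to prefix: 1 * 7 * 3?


left-to-right (same/higher precedence on left): tree is (* (* 1 7) 3)
Prefix: * * 1 7 3


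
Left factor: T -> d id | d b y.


Common prefix: 'd'
Factored: T -> d T', T' -> id | b y


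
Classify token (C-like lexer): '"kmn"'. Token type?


Pattern: double-quoted sequence
Type: STRING_LITERAL


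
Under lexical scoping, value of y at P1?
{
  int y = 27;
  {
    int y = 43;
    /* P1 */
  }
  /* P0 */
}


y declared in the same block as P1
y = 43


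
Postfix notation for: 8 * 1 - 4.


Left to right (same or higher precedence on left)
Postfix: 8 1 * 4 -


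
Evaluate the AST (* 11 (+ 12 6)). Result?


Evaluate inner: (+ 12 6) = 18
Evaluate root: (* 11 18) = 198
Result: 198


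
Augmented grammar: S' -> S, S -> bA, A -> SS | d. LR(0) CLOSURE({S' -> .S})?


Start: S' -> .S
For each item with dot before a nonterminal B, add B -> .γ for every B-production
Closure: [S' -> .S, S -> .bA]


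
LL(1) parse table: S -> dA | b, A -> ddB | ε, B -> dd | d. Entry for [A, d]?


For [A, d]: 'd' ∈ FIRST(ddB)
Entry: A -> ddB


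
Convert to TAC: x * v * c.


Break into single-operator statements:
t1 = x * v
t2 = t1 * c


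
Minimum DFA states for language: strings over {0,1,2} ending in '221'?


Track the longest suffix of input matching a prefix of '221': 4 classes (prefixes of length 0..3)
Minimal DFA: 4 states


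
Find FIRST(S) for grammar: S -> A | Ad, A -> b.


Per alternative of S: FIRST(A) = {b}; FIRST(Ad) = {b}
FIRST(S) = {b}


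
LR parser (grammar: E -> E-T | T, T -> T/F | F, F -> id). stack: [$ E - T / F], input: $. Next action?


handle 'T/F' on top
Action: reduce (T -> T/F)


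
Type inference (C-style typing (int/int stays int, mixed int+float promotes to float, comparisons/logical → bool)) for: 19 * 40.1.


Operand types: int * float
Rule: mixed int/float promotes to float; int/int stays int
Result type: float


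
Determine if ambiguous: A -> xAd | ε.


balanced x^n…d^n: each string has a unique parse
Unambiguous


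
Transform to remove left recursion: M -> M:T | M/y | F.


Left-recursive alternatives: M:T, M/y; non-recursive: F
Introduce M': M -> FM', M' -> :TM' | /yM' | ε


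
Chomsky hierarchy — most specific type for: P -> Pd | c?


Left-linear: every RHS is a terminal or one nonterminal followed by a terminal
Classification: Type 3 (Regular)


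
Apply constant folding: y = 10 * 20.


10 * 20 = 200 at compile time
Optimized: y = 200


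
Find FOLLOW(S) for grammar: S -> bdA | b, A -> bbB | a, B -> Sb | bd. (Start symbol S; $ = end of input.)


$ ∈ FOLLOW(S). For each A -> αBβ: add FIRST(β)\{ε} to FOLLOW(B); if β nullable, add FOLLOW(A).
FOLLOW(S) = {$, b}


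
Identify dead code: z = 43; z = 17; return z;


first assignment to z is overwritten before any read
Dead: 'z = 43'


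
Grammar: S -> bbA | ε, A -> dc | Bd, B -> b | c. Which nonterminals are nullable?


A nonterminal is nullable iff some alternative derives ε (directly, or every symbol in it is nullable)
Nullable: {S}


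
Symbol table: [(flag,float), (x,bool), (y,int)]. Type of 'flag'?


Lookup 'flag' → type float


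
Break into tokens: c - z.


Scan left to right, longest-match per lexeme
Tokens: ID(c), OP(-), ID(z)


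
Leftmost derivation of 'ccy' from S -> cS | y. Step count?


Derivation: S => cS => ccS => ccy
Steps: 3


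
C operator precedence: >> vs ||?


'>>' is shift (level 8); '||' is logical OR (level 1)
Higher level binds tighter
'>>' has higher precedence than '||'


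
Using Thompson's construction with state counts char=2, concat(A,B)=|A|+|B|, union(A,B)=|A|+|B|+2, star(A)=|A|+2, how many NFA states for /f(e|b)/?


Syntax tree has 3 char leaf(s), 1 union(s), 0 star(s)
chars contribute 3×2 = 6; each union adds +2; each star adds +2
Total: 6 + 2 + 0 = 8 states


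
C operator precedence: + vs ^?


'+' is additive (level 9); '^' is bitwise XOR (level 4)
Higher level binds tighter
'+' has higher precedence than '^'


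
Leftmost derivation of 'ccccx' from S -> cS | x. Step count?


Derivation: S => cS => ccS => cccS => ccccS => ccccx
Steps: 5


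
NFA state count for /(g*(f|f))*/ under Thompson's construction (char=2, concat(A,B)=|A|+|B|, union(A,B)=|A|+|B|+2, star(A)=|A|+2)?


Syntax tree has 3 char leaf(s), 1 union(s), 2 star(s)
chars contribute 3×2 = 6; each union adds +2; each star adds +2
Total: 6 + 2 + 4 = 12 states


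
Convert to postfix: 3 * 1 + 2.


Left to right (same or higher precedence on left)
Postfix: 3 1 * 2 +


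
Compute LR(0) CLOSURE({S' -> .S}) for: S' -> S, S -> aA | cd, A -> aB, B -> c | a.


Start: S' -> .S
For each item with dot before a nonterminal B, add B -> .γ for every B-production
Closure: [S' -> .S, S -> .aA, S -> .cd]


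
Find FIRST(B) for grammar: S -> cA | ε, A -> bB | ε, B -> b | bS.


Per alternative of B: FIRST(b) = {b}; FIRST(bS) = {b}
FIRST(B) = {b}


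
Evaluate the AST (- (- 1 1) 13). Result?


Evaluate inner: (- 1 1) = 0
Evaluate root: (- 0 13) = -13
Result: -13


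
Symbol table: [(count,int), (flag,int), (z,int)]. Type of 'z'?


Lookup 'z' → type int


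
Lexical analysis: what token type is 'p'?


Pattern: letter/underscore followed by alphanumerics, not a keyword
Type: IDENTIFIER


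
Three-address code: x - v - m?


Break into single-operator statements:
t1 = x - v
t2 = t1 - m


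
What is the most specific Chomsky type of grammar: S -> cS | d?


Right-linear: every RHS is a terminal or a terminal followed by one nonterminal
Classification: Type 3 (Regular)


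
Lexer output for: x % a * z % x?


Scan left to right, longest-match per lexeme
Tokens: ID(x), OP(%), ID(a), OP(*), ID(z), OP(%), ID(x)


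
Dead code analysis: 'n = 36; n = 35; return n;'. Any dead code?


first assignment to n is overwritten before any read
Dead: 'n = 36'


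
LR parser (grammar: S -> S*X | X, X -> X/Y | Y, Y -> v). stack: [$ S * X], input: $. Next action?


handle 'S*X' on top; lookahead ∈ FOLLOW(S) = {*, $}
Action: reduce (S -> S*X)


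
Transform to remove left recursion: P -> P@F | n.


Left-recursive alternatives: P@F; non-recursive: n
Introduce P': P -> nP', P' -> @FP' | ε


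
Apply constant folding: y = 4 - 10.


4 - 10 = -6 at compile time
Optimized: y = -6


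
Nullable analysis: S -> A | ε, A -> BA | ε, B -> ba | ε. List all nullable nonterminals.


A nonterminal is nullable iff some alternative derives ε (directly, or every symbol in it is nullable)
Nullable: {A, B, S}


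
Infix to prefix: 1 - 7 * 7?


'*' binds tighter: tree is (- 1 (* 7 7))
Prefix: - 1 * 7 7


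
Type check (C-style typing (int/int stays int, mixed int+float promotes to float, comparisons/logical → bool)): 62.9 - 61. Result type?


Operand types: float - int
Rule: mixed int/float promotes to float; int/int stays int
Result type: float


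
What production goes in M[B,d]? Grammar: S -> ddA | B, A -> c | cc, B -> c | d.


For [B, d]: 'd' ∈ FIRST(d)
Entry: B -> d


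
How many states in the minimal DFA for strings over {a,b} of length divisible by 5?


Track length mod 5: states 0..4, accept at 0
Minimal DFA: 5 states


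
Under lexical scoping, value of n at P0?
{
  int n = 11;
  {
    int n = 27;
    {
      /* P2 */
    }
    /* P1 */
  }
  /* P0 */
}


n declared in the same block as P0
n = 11


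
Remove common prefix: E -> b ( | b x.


Common prefix: 'b'
Factored: E -> b E', E' -> ( | x


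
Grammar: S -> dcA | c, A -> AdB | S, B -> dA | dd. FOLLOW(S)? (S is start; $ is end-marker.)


$ ∈ FOLLOW(S). For each A -> αBβ: add FIRST(β)\{ε} to FOLLOW(B); if β nullable, add FOLLOW(A).
FOLLOW(S) = {$, d}


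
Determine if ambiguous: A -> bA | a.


right-linear, alternatives start with distinct terminals 'b' vs 'a': unique leftmost derivation
Unambiguous


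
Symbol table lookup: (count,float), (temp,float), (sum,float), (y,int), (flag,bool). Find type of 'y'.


Lookup 'y' → type int


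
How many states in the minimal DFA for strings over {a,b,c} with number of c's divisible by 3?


Track (count of c) mod 3: states 0..2, accept at 0
Minimal DFA: 3 states


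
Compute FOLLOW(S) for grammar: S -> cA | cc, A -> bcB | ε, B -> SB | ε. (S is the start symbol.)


$ ∈ FOLLOW(S). For each A -> αBβ: add FIRST(β)\{ε} to FOLLOW(B); if β nullable, add FOLLOW(A).
FOLLOW(S) = {$, c}


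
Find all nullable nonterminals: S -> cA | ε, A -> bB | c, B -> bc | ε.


A nonterminal is nullable iff some alternative derives ε (directly, or every symbol in it is nullable)
Nullable: {B, S}


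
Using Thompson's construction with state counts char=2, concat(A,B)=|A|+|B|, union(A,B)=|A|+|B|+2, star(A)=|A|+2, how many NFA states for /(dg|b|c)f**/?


Syntax tree has 5 char leaf(s), 2 union(s), 2 star(s)
chars contribute 5×2 = 10; each union adds +2; each star adds +2
Total: 10 + 4 + 4 = 18 states


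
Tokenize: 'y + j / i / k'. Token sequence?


Scan left to right, longest-match per lexeme
Tokens: ID(y), OP(+), ID(j), OP(/), ID(i), OP(/), ID(k)


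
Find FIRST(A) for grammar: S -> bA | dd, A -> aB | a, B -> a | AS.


Per alternative of A: FIRST(aB) = {a}; FIRST(a) = {a}
FIRST(A) = {a}


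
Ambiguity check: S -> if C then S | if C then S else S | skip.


dangling else: 'if C then if C then skip else skip' parses two ways
Ambiguous


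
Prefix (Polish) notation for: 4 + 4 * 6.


'*' binds tighter: tree is (+ 4 (* 4 6))
Prefix: + 4 * 4 6


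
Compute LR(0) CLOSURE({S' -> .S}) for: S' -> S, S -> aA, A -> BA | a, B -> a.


Start: S' -> .S
For each item with dot before a nonterminal B, add B -> .γ for every B-production
Closure: [S' -> .S, S -> .aA]


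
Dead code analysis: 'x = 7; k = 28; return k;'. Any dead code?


x is assigned but never read
Dead: 'x = 7'


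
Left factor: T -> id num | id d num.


Common prefix: 'id'
Factored: T -> id T', T' -> num | d num


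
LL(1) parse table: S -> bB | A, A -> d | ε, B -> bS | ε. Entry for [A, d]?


For [A, d]: 'd' ∈ FIRST(d)
Entry: A -> d


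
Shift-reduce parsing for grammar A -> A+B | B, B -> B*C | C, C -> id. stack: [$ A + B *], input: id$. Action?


no handle; shift 'id'
Action: shift


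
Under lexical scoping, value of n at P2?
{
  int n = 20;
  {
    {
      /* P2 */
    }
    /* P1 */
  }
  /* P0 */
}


P2's block does not declare n; resolves to the enclosing declaration at depth 0
n = 20


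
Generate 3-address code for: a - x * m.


Break into single-operator statements:
t1 = x * m
t2 = a - t1


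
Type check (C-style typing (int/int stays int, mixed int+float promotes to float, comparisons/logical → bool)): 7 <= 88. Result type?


Operand types: int <= int
Rule: comparison yields bool
Result type: bool


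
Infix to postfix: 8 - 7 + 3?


Left to right (same or higher precedence on left)
Postfix: 8 7 - 3 +


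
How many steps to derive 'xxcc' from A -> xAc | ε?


Derivation: A => xAc => xxAcc => xxcc
Steps: 3


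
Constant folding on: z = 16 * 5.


16 * 5 = 80 at compile time
Optimized: z = 80


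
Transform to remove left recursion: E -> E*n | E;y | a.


Left-recursive alternatives: E*n, E;y; non-recursive: a
Introduce E': E -> aE', E' -> *nE' | ;yE' | ε


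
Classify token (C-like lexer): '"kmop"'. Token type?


Pattern: double-quoted sequence
Type: STRING_LITERAL


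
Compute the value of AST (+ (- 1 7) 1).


Evaluate inner: (- 1 7) = -6
Evaluate root: (+ -6 1) = -5
Result: -5


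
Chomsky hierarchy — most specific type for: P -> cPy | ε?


Single nonterminal LHS, but c^n y^n is not regular
Classification: Type 2 (Context-Free)


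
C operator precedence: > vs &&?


'>' is relational (level 7); '&&' is logical AND (level 2)
Higher level binds tighter
'>' has higher precedence than '&&'


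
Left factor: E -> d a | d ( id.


Common prefix: 'd'
Factored: E -> d E', E' -> a | ( id


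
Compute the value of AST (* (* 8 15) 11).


Evaluate inner: (* 8 15) = 120
Evaluate root: (* 120 11) = 1320
Result: 1320


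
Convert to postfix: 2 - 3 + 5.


Left to right (same or higher precedence on left)
Postfix: 2 3 - 5 +


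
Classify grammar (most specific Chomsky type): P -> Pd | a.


Left-linear: every RHS is a terminal or one nonterminal followed by a terminal
Classification: Type 3 (Regular)


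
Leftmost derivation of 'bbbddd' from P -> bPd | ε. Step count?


Derivation: P => bPd => bbPdd => bbbPddd => bbbddd
Steps: 4


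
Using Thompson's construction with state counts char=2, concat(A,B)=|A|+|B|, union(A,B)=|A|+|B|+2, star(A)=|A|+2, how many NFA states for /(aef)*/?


Syntax tree has 3 char leaf(s), 0 union(s), 1 star(s)
chars contribute 3×2 = 6; each union adds +2; each star adds +2
Total: 6 + 0 + 2 = 8 states


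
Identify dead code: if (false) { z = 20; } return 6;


condition is constant false, so the whole block is unreachable
Dead: 'if (false) { z = 20; }'


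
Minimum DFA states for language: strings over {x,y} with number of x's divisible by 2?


Track (count of x) mod 2: states 0..1, accept at 0
Minimal DFA: 2 states


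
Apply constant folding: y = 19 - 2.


19 - 2 = 17 at compile time
Optimized: y = 17


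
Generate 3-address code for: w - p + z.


Break into single-operator statements:
t1 = w - p
t2 = t1 + z


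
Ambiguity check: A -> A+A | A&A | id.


'id+id&id' has two parse trees (no precedence encoded between + and &)
Ambiguous


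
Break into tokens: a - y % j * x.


Scan left to right, longest-match per lexeme
Tokens: ID(a), OP(-), ID(y), OP(%), ID(j), OP(*), ID(x)


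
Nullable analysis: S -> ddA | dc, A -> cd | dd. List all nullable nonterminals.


A nonterminal is nullable iff some alternative derives ε (directly, or every symbol in it is nullable)
Nullable: {}


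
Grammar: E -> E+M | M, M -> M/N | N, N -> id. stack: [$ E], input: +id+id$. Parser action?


shift '+' to continue E -> E+M
Action: shift


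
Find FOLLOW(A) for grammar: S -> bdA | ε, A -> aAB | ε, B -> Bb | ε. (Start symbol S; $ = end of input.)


$ ∈ FOLLOW(S). For each A -> αBβ: add FIRST(β)\{ε} to FOLLOW(B); if β nullable, add FOLLOW(A).
FOLLOW(A) = {$, b}


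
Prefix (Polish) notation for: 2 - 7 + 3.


left-to-right (same/higher precedence on left): tree is (+ (- 2 7) 3)
Prefix: + - 2 7 3


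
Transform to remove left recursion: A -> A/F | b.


Left-recursive alternatives: A/F; non-recursive: b
Introduce A': A -> bA', A' -> /FA' | ε


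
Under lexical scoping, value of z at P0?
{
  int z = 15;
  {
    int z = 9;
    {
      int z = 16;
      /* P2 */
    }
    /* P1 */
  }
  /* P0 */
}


z declared in the same block as P0
z = 15


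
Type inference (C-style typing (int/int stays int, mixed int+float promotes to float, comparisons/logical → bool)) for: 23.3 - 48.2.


Operand types: float - float
Rule: mixed int/float promotes to float; int/int stays int
Result type: float


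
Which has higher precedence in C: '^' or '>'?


'>' is relational (level 7); '^' is bitwise XOR (level 4)
Higher level binds tighter
'>' has higher precedence than '^'


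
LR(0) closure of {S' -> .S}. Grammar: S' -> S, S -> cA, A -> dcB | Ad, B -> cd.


Start: S' -> .S
For each item with dot before a nonterminal B, add B -> .γ for every B-production
Closure: [S' -> .S, S -> .cA]


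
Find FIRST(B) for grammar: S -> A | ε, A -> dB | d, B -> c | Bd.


Per alternative of B: FIRST(c) = {c}; FIRST(Bd) = {c}
FIRST(B) = {c}


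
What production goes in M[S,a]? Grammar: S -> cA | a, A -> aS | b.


For [S, a]: 'a' ∈ FIRST(a)
Entry: S -> a


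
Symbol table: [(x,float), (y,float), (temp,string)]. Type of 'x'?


Lookup 'x' → type float


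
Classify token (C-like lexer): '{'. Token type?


Pattern: delimiter/punctuation
Type: PUNCTUATION


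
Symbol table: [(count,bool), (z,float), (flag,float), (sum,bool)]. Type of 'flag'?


Lookup 'flag' → type float


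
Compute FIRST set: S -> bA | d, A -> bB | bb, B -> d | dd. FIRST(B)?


Per alternative of B: FIRST(d) = {d}; FIRST(dd) = {d}
FIRST(B) = {d}


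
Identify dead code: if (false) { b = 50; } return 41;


condition is constant false, so the whole block is unreachable
Dead: 'if (false) { b = 50; }'


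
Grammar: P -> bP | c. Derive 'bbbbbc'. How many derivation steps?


Derivation: P => bP => bbP => bbbP => bbbbP => bbbbbP => bbbbbc
Steps: 6


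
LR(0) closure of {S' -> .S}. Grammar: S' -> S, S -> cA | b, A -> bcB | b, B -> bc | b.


Start: S' -> .S
For each item with dot before a nonterminal B, add B -> .γ for every B-production
Closure: [S' -> .S, S -> .cA, S -> .b]


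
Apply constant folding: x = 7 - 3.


7 - 3 = 4 at compile time
Optimized: x = 4


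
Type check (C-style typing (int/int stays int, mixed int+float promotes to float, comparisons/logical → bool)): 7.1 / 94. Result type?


Operand types: float / int
Rule: mixed int/float promotes to float; int/int stays int
Result type: float


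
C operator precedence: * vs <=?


'*' is multiplicative (level 10); '<=' is relational (level 7)
Higher level binds tighter
'*' has higher precedence than '<='


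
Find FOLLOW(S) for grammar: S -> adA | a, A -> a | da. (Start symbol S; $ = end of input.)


$ ∈ FOLLOW(S). For each A -> αBβ: add FIRST(β)\{ε} to FOLLOW(B); if β nullable, add FOLLOW(A).
FOLLOW(S) = {$}


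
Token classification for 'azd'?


Pattern: letter/underscore followed by alphanumerics, not a keyword
Type: IDENTIFIER


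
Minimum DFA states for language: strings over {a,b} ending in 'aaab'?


Track the longest suffix of input matching a prefix of 'aaab': 5 classes (prefixes of length 0..4)
Minimal DFA: 5 states


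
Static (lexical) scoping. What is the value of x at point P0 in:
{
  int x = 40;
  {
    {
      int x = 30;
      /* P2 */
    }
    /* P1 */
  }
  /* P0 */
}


x declared in the same block as P0
x = 40


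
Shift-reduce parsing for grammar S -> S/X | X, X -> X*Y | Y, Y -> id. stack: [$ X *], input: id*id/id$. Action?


no handle; shift 'id'
Action: shift


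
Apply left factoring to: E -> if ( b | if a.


Common prefix: 'if'
Factored: E -> if E', E' -> ( b | a


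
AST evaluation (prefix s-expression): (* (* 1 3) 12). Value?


Evaluate inner: (* 1 3) = 3
Evaluate root: (* 3 12) = 36
Result: 36


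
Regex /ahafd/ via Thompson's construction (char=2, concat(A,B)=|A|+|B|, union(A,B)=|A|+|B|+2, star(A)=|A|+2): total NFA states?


Syntax tree has 5 char leaf(s), 0 union(s), 0 star(s)
chars contribute 5×2 = 10; each union adds +2; each star adds +2
Total: 10 + 0 + 0 = 10 states


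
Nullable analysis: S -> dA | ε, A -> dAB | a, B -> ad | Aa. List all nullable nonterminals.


A nonterminal is nullable iff some alternative derives ε (directly, or every symbol in it is nullable)
Nullable: {S}


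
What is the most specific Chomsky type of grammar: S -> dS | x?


Right-linear: every RHS is a terminal or a terminal followed by one nonterminal
Classification: Type 3 (Regular)


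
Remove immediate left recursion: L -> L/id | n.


Left-recursive alternatives: L/id; non-recursive: n
Introduce L': L -> nL', L' -> /idL' | ε


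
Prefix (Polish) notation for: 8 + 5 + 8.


left-to-right (same/higher precedence on left): tree is (+ (+ 8 5) 8)
Prefix: + + 8 5 8


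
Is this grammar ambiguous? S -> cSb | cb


balanced c^n…b^n: each string has a unique parse
Unambiguous


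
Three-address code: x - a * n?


Break into single-operator statements:
t1 = a * n
t2 = x - t1


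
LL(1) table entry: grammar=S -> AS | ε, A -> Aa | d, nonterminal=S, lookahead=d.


For [S, d]: 'd' ∈ FIRST(AS)
Entry: S -> AS


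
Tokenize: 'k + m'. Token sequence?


Scan left to right, longest-match per lexeme
Tokens: ID(k), OP(+), ID(m)


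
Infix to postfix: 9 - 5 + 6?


Left to right (same or higher precedence on left)
Postfix: 9 5 - 6 +


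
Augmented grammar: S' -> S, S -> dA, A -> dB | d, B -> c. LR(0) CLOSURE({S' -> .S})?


Start: S' -> .S
For each item with dot before a nonterminal B, add B -> .γ for every B-production
Closure: [S' -> .S, S -> .dA]


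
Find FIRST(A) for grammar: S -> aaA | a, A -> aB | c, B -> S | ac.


Per alternative of A: FIRST(aB) = {a}; FIRST(c) = {c}
FIRST(A) = {a, c}


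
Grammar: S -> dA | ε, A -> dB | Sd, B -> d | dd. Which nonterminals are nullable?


A nonterminal is nullable iff some alternative derives ε (directly, or every symbol in it is nullable)
Nullable: {S}


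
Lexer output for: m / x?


Scan left to right, longest-match per lexeme
Tokens: ID(m), OP(/), ID(x)


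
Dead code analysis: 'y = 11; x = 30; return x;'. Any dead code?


y is assigned but never read
Dead: 'y = 11'


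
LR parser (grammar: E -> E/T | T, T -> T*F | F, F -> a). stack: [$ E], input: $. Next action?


start symbol E on stack, input exhausted
Action: accept


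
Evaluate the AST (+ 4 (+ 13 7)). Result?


Evaluate inner: (+ 13 7) = 20
Evaluate root: (+ 4 20) = 24
Result: 24


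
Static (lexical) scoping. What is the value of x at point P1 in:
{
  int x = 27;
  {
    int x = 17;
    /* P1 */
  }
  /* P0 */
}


x declared in the same block as P1
x = 17


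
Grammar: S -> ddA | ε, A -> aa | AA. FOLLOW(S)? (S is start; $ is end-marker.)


$ ∈ FOLLOW(S). For each A -> αBβ: add FIRST(β)\{ε} to FOLLOW(B); if β nullable, add FOLLOW(A).
FOLLOW(S) = {$}


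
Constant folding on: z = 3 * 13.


3 * 13 = 39 at compile time
Optimized: z = 39


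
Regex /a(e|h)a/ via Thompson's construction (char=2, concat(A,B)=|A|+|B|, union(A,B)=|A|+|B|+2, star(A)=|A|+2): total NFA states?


Syntax tree has 4 char leaf(s), 1 union(s), 0 star(s)
chars contribute 4×2 = 8; each union adds +2; each star adds +2
Total: 8 + 2 + 0 = 10 states


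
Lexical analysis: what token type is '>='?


Pattern: operator symbol
Type: OPERATOR


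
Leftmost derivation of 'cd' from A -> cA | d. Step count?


Derivation: A => cA => cd
Steps: 2


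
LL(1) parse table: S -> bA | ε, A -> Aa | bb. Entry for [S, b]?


For [S, b]: 'b' ∈ FIRST(bA)
Entry: S -> bA


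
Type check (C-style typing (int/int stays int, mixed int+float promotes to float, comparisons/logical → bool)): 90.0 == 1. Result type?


Operand types: float == int
Rule: comparison yields bool
Result type: bool


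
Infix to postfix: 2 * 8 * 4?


Left to right (same or higher precedence on left)
Postfix: 2 8 * 4 *


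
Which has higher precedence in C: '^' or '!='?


'!=' is equality (level 6); '^' is bitwise XOR (level 4)
Higher level binds tighter
'!=' has higher precedence than '^'


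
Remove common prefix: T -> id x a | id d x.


Common prefix: 'id'
Factored: T -> id T', T' -> x a | d x


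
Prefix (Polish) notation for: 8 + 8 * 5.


'*' binds tighter: tree is (+ 8 (* 8 5))
Prefix: + 8 * 8 5


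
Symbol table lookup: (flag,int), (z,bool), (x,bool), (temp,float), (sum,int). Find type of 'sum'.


Lookup 'sum' → type int


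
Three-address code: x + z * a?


Break into single-operator statements:
t1 = z * a
t2 = x + t1


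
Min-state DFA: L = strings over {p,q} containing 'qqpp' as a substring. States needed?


KMP-style automaton: 4 progress states + 1 absorbing accept = 5
Minimal DFA: 5 states


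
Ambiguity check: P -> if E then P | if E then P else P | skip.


dangling else: 'if E then if E then skip else skip' parses two ways
Ambiguous


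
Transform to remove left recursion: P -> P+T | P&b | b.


Left-recursive alternatives: P+T, P&b; non-recursive: b
Introduce P': P -> bP', P' -> +TP' | &bP' | ε


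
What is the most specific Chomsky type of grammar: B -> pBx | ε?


Single nonterminal LHS, but p^n x^n is not regular
Classification: Type 2 (Context-Free)


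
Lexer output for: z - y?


Scan left to right, longest-match per lexeme
Tokens: ID(z), OP(-), ID(y)


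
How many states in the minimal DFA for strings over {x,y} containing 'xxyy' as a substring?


KMP-style automaton: 4 progress states + 1 absorbing accept = 5
Minimal DFA: 5 states


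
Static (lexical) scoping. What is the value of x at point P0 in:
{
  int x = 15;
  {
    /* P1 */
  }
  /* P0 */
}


x declared in the same block as P0
x = 15


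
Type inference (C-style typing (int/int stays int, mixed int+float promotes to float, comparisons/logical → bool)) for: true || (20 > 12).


Operand types: bool || bool
Rule: logical operators take bool operands and yield bool
Result type: bool


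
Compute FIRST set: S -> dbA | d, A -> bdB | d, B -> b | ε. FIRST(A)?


Per alternative of A: FIRST(bdB) = {b}; FIRST(d) = {d}
FIRST(A) = {b, d}


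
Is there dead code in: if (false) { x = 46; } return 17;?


condition is constant false, so the whole block is unreachable
Dead: 'if (false) { x = 46; }'


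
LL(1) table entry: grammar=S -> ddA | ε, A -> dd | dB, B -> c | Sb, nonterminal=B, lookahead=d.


For [B, d]: 'd' ∈ FIRST(Sb)
Entry: B -> Sb


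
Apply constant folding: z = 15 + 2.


15 + 2 = 17 at compile time
Optimized: z = 17


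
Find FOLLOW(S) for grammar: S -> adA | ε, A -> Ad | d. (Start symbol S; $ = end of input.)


$ ∈ FOLLOW(S). For each A -> αBβ: add FIRST(β)\{ε} to FOLLOW(B); if β nullable, add FOLLOW(A).
FOLLOW(S) = {$}


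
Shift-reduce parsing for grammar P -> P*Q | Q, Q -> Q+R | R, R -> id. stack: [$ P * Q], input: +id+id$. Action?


'+' can extend Q; shift to build Q -> Q+R
Action: shift


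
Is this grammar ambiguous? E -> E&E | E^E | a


'a&a^a' has two parse trees (no precedence encoded between & and ^)
Ambiguous


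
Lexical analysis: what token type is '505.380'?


Pattern: digits with a decimal point
Type: FLOAT_LITERAL


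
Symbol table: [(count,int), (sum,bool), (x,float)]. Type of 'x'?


Lookup 'x' → type float


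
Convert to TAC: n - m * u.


Break into single-operator statements:
t1 = m * u
t2 = n - t1


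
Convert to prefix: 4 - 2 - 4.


left-to-right (same/higher precedence on left): tree is (- (- 4 2) 4)
Prefix: - - 4 2 4


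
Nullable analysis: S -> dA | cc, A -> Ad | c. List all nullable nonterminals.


A nonterminal is nullable iff some alternative derives ε (directly, or every symbol in it is nullable)
Nullable: {}


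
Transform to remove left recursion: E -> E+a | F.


Left-recursive alternatives: E+a; non-recursive: F
Introduce E': E -> FE', E' -> +aE' | ε


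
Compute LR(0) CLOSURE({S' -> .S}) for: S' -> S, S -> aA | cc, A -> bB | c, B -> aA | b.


Start: S' -> .S
For each item with dot before a nonterminal B, add B -> .γ for every B-production
Closure: [S' -> .S, S -> .aA, S -> .cc]


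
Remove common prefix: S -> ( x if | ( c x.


Common prefix: '('
Factored: S -> ( S', S' -> x if | c x


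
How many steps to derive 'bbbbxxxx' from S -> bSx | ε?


Derivation: S => bSx => bbSxx => bbbSxxx => bbbbSxxxx => bbbbxxxx
Steps: 5


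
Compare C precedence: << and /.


'/' is multiplicative (level 10); '<<' is shift (level 8)
Higher level binds tighter
'/' has higher precedence than '<<'


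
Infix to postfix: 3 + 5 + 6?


Left to right (same or higher precedence on left)
Postfix: 3 5 + 6 +


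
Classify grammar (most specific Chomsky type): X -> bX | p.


Right-linear: every RHS is a terminal or a terminal followed by one nonterminal
Classification: Type 3 (Regular)


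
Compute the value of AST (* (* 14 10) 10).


Evaluate inner: (* 14 10) = 140
Evaluate root: (* 140 10) = 1400
Result: 1400


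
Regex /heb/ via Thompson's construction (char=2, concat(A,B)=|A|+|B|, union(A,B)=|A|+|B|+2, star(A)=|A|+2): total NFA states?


Syntax tree has 3 char leaf(s), 0 union(s), 0 star(s)
chars contribute 3×2 = 6; each union adds +2; each star adds +2
Total: 6 + 0 + 0 = 6 states


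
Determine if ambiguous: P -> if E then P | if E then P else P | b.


dangling else: 'if E then if E then b else b' parses two ways
Ambiguous


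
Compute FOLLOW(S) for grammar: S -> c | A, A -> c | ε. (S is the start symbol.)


$ ∈ FOLLOW(S). For each A -> αBβ: add FIRST(β)\{ε} to FOLLOW(B); if β nullable, add FOLLOW(A).
FOLLOW(S) = {$}


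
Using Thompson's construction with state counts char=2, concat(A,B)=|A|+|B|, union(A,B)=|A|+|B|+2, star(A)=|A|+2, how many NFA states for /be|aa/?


Syntax tree has 4 char leaf(s), 1 union(s), 0 star(s)
chars contribute 4×2 = 8; each union adds +2; each star adds +2
Total: 8 + 2 + 0 = 10 states


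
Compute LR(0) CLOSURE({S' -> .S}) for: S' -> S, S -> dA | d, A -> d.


Start: S' -> .S
For each item with dot before a nonterminal B, add B -> .γ for every B-production
Closure: [S' -> .S, S -> .dA, S -> .d]


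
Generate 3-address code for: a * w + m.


Break into single-operator statements:
t1 = a * w
t2 = t1 + m


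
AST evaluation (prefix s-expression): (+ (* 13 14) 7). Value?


Evaluate inner: (* 13 14) = 182
Evaluate root: (+ 182 7) = 189
Result: 189


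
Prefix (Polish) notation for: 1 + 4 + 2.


left-to-right (same/higher precedence on left): tree is (+ (+ 1 4) 2)
Prefix: + + 1 4 2


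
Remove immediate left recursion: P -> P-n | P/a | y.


Left-recursive alternatives: P-n, P/a; non-recursive: y
Introduce P': P -> yP', P' -> -nP' | /aP' | ε


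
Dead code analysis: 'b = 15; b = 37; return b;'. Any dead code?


first assignment to b is overwritten before any read
Dead: 'b = 15'


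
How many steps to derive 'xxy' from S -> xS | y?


Derivation: S => xS => xxS => xxy
Steps: 3


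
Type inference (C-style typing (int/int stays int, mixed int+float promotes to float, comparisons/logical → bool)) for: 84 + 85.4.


Operand types: int + float
Rule: mixed int/float promotes to float; int/int stays int
Result type: float


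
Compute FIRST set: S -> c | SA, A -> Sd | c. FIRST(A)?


Per alternative of A: FIRST(Sd) = {c}; FIRST(c) = {c}
FIRST(A) = {c}


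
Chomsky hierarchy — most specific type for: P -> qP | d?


Right-linear: every RHS is a terminal or a terminal followed by one nonterminal
Classification: Type 3 (Regular)


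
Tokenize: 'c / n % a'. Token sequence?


Scan left to right, longest-match per lexeme
Tokens: ID(c), OP(/), ID(n), OP(%), ID(a)


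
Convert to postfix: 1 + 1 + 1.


Left to right (same or higher precedence on left)
Postfix: 1 1 + 1 +


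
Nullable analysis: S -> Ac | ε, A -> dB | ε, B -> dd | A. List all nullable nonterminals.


A nonterminal is nullable iff some alternative derives ε (directly, or every symbol in it is nullable)
Nullable: {A, B, S}


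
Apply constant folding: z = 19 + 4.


19 + 4 = 23 at compile time
Optimized: z = 23


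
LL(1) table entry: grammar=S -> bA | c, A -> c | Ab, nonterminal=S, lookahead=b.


For [S, b]: 'b' ∈ FIRST(bA)
Entry: S -> bA


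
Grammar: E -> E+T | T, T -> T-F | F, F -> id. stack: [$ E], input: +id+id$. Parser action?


shift '+' to continue E -> E+T
Action: shift


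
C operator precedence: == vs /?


'/' is multiplicative (level 10); '==' is equality (level 6)
Higher level binds tighter
'/' has higher precedence than '=='


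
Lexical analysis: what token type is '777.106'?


Pattern: digits with a decimal point
Type: FLOAT_LITERAL


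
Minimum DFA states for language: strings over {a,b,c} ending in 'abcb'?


Track the longest suffix of input matching a prefix of 'abcb': 5 classes (prefixes of length 0..4)
Minimal DFA: 5 states


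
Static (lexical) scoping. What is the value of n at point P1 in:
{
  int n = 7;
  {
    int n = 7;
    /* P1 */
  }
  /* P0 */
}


n declared in the same block as P1
n = 7


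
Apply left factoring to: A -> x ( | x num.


Common prefix: 'x'
Factored: A -> x A', A' -> ( | num


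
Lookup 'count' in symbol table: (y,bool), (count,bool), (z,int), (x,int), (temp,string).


Lookup 'count' → type bool


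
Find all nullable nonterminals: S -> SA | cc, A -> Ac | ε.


A nonterminal is nullable iff some alternative derives ε (directly, or every symbol in it is nullable)
Nullable: {A}


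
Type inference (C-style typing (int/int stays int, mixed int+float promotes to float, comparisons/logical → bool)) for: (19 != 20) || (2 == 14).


Operand types: bool || bool
Rule: logical operators take bool operands and yield bool
Result type: bool


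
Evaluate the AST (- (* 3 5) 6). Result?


Evaluate inner: (* 3 5) = 15
Evaluate root: (- 15 6) = 9
Result: 9


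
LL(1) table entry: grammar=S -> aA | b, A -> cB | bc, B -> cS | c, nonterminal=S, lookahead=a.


For [S, a]: 'a' ∈ FIRST(aA)
Entry: S -> aA


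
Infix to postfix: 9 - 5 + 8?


Left to right (same or higher precedence on left)
Postfix: 9 5 - 8 +


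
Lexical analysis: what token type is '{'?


Pattern: delimiter/punctuation
Type: PUNCTUATION


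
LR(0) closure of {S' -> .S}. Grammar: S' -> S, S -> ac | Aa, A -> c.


Start: S' -> .S
For each item with dot before a nonterminal B, add B -> .γ for every B-production
Closure: [S' -> .S, S -> .ac, S -> .Aa, A -> .c]


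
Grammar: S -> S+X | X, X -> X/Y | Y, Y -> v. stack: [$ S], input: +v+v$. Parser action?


shift '+' to continue S -> S+X
Action: shift


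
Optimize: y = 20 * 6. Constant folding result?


20 * 6 = 120 at compile time
Optimized: y = 120


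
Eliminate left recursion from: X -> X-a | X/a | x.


Left-recursive alternatives: X-a, X/a; non-recursive: x
Introduce X': X -> xX', X' -> -aX' | /aX' | ε


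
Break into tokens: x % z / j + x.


Scan left to right, longest-match per lexeme
Tokens: ID(x), OP(%), ID(z), OP(/), ID(j), OP(+), ID(x)


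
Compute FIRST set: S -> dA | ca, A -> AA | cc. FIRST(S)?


Per alternative of S: FIRST(dA) = {d}; FIRST(ca) = {c}
FIRST(S) = {c, d}


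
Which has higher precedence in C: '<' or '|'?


'<' is relational (level 7); '|' is bitwise OR (level 3)
Higher level binds tighter
'<' has higher precedence than '|'


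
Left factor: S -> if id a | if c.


Common prefix: 'if'
Factored: S -> if S', S' -> id a | c


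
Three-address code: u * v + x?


Break into single-operator statements:
t1 = u * v
t2 = t1 + x


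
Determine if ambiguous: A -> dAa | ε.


balanced d^n…a^n: each string has a unique parse
Unambiguous


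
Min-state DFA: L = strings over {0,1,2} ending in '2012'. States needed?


Track the longest suffix of input matching a prefix of '2012': 5 classes (prefixes of length 0..4)
Minimal DFA: 5 states


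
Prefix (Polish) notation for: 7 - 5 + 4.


left-to-right (same/higher precedence on left): tree is (+ (- 7 5) 4)
Prefix: + - 7 5 4


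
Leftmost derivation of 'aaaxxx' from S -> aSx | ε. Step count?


Derivation: S => aSx => aaSxx => aaaSxxx => aaaxxx
Steps: 4


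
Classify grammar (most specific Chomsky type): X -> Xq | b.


Left-linear: every RHS is a terminal or one nonterminal followed by a terminal
Classification: Type 3 (Regular)


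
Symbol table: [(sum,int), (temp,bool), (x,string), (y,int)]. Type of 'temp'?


Lookup 'temp' → type bool


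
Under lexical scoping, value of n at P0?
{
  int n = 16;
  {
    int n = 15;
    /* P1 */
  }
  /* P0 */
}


n declared in the same block as P0
n = 16


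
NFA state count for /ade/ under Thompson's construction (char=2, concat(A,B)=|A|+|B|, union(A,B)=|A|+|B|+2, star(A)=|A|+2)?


Syntax tree has 3 char leaf(s), 0 union(s), 0 star(s)
chars contribute 3×2 = 6; each union adds +2; each star adds +2
Total: 6 + 0 + 0 = 6 states


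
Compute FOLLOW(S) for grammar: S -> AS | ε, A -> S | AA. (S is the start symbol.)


$ ∈ FOLLOW(S). For each A -> αBβ: add FIRST(β)\{ε} to FOLLOW(B); if β nullable, add FOLLOW(A).
FOLLOW(S) = {$}


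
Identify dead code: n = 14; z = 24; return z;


n is assigned but never read
Dead: 'n = 14'


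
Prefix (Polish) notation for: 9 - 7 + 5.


left-to-right (same/higher precedence on left): tree is (+ (- 9 7) 5)
Prefix: + - 9 7 5


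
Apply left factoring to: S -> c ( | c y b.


Common prefix: 'c'
Factored: S -> c S', S' -> ( | y b


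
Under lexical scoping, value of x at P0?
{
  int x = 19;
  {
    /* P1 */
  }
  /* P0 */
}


x declared in the same block as P0
x = 19


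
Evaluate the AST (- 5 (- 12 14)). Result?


Evaluate inner: (- 12 14) = -2
Evaluate root: (- 5 -2) = 7
Result: 7


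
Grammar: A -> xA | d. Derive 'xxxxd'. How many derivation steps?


Derivation: A => xA => xxA => xxxA => xxxxA => xxxxd
Steps: 5


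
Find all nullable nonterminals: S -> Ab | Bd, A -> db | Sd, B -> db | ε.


A nonterminal is nullable iff some alternative derives ε (directly, or every symbol in it is nullable)
Nullable: {B}


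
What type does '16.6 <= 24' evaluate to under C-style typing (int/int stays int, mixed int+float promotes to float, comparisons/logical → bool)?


Operand types: float <= int
Rule: comparison yields bool
Result type: bool


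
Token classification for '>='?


Pattern: operator symbol
Type: OPERATOR


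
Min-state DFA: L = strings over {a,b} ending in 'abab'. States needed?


Track the longest suffix of input matching a prefix of 'abab': 5 classes (prefixes of length 0..4)
Minimal DFA: 5 states


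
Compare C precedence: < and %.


'%' is multiplicative (level 10); '<' is relational (level 7)
Higher level binds tighter
'%' has higher precedence than '<'


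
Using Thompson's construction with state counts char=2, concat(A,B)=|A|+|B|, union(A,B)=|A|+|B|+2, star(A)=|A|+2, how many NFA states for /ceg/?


Syntax tree has 3 char leaf(s), 0 union(s), 0 star(s)
chars contribute 3×2 = 6; each union adds +2; each star adds +2
Total: 6 + 0 + 0 = 6 states


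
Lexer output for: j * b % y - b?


Scan left to right, longest-match per lexeme
Tokens: ID(j), OP(*), ID(b), OP(%), ID(y), OP(-), ID(b)


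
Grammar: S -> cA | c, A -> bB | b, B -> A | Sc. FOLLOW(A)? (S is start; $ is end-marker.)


$ ∈ FOLLOW(S). For each A -> αBβ: add FIRST(β)\{ε} to FOLLOW(B); if β nullable, add FOLLOW(A).
FOLLOW(A) = {$, c}


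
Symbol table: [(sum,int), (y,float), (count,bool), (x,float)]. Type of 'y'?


Lookup 'y' → type float


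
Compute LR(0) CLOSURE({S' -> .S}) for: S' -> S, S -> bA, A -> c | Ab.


Start: S' -> .S
For each item with dot before a nonterminal B, add B -> .γ for every B-production
Closure: [S' -> .S, S -> .bA]


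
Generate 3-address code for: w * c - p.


Break into single-operator statements:
t1 = w * c
t2 = t1 - p


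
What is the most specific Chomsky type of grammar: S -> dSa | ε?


Single nonterminal LHS, but d^n a^n is not regular
Classification: Type 2 (Context-Free)


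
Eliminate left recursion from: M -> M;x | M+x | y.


Left-recursive alternatives: M;x, M+x; non-recursive: y
Introduce M': M -> yM', M' -> ;xM' | +xM' | ε
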